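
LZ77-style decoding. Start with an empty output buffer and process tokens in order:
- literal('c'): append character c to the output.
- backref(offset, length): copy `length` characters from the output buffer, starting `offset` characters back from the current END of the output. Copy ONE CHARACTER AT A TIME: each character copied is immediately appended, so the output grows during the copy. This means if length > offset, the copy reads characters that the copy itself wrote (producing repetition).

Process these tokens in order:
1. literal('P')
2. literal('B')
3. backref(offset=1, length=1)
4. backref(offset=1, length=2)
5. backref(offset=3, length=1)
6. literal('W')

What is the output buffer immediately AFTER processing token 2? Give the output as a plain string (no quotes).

Answer: PB

Derivation:
Token 1: literal('P'). Output: "P"
Token 2: literal('B'). Output: "PB"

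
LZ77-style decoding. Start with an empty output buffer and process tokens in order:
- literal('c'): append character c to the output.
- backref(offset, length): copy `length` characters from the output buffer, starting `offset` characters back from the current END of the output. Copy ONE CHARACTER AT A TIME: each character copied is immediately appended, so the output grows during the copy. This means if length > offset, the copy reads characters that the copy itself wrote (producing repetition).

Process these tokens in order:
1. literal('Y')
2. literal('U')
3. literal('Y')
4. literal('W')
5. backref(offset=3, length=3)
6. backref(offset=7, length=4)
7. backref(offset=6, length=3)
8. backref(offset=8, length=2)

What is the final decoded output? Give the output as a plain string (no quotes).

Token 1: literal('Y'). Output: "Y"
Token 2: literal('U'). Output: "YU"
Token 3: literal('Y'). Output: "YUY"
Token 4: literal('W'). Output: "YUYW"
Token 5: backref(off=3, len=3). Copied 'UYW' from pos 1. Output: "YUYWUYW"
Token 6: backref(off=7, len=4). Copied 'YUYW' from pos 0. Output: "YUYWUYWYUYW"
Token 7: backref(off=6, len=3). Copied 'YWY' from pos 5. Output: "YUYWUYWYUYWYWY"
Token 8: backref(off=8, len=2). Copied 'WY' from pos 6. Output: "YUYWUYWYUYWYWYWY"

Answer: YUYWUYWYUYWYWYWY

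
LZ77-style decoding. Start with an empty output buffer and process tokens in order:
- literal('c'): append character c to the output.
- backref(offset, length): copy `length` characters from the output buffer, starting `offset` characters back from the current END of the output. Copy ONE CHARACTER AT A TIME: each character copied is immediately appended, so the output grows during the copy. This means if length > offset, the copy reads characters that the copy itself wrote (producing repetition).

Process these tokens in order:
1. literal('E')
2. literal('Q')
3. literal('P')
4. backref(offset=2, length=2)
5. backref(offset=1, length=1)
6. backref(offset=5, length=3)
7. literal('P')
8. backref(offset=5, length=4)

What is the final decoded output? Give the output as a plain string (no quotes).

Answer: EQPQPPQPQPPQPQ

Derivation:
Token 1: literal('E'). Output: "E"
Token 2: literal('Q'). Output: "EQ"
Token 3: literal('P'). Output: "EQP"
Token 4: backref(off=2, len=2). Copied 'QP' from pos 1. Output: "EQPQP"
Token 5: backref(off=1, len=1). Copied 'P' from pos 4. Output: "EQPQPP"
Token 6: backref(off=5, len=3). Copied 'QPQ' from pos 1. Output: "EQPQPPQPQ"
Token 7: literal('P'). Output: "EQPQPPQPQP"
Token 8: backref(off=5, len=4). Copied 'PQPQ' from pos 5. Output: "EQPQPPQPQPPQPQ"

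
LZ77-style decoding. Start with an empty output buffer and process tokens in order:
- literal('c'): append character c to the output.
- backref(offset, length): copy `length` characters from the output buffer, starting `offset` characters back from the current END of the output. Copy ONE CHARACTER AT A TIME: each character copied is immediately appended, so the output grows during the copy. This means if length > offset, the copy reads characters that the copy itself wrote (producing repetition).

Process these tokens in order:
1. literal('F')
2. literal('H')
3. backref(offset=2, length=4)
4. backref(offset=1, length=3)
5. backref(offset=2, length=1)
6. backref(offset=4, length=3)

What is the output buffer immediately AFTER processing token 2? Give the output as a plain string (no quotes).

Token 1: literal('F'). Output: "F"
Token 2: literal('H'). Output: "FH"

Answer: FH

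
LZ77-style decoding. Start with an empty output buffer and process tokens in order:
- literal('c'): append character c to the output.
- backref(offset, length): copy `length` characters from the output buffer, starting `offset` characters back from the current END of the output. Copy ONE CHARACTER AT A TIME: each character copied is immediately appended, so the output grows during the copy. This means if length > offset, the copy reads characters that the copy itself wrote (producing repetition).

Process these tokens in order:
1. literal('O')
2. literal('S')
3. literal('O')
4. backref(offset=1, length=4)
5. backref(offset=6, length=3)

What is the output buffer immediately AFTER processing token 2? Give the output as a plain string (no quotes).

Token 1: literal('O'). Output: "O"
Token 2: literal('S'). Output: "OS"

Answer: OS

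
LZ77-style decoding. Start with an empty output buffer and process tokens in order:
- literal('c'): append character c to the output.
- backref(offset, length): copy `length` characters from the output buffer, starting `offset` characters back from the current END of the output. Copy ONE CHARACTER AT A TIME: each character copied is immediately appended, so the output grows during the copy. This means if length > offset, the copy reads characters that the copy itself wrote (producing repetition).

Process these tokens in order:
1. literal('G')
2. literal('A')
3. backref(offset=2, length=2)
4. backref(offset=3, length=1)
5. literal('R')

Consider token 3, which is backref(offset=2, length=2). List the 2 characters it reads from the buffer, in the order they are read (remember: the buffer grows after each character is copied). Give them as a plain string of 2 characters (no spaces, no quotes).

Answer: GA

Derivation:
Token 1: literal('G'). Output: "G"
Token 2: literal('A'). Output: "GA"
Token 3: backref(off=2, len=2). Buffer before: "GA" (len 2)
  byte 1: read out[0]='G', append. Buffer now: "GAG"
  byte 2: read out[1]='A', append. Buffer now: "GAGA"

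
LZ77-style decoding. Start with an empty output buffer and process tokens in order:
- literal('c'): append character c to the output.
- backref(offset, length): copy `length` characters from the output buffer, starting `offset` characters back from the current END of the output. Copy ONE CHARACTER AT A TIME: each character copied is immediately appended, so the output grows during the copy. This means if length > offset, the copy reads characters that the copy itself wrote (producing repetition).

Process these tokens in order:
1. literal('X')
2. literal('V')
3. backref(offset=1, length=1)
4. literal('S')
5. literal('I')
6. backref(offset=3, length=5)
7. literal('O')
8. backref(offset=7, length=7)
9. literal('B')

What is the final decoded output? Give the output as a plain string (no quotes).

Answer: XVVSIVSIVSOIVSIVSOB

Derivation:
Token 1: literal('X'). Output: "X"
Token 2: literal('V'). Output: "XV"
Token 3: backref(off=1, len=1). Copied 'V' from pos 1. Output: "XVV"
Token 4: literal('S'). Output: "XVVS"
Token 5: literal('I'). Output: "XVVSI"
Token 6: backref(off=3, len=5) (overlapping!). Copied 'VSIVS' from pos 2. Output: "XVVSIVSIVS"
Token 7: literal('O'). Output: "XVVSIVSIVSO"
Token 8: backref(off=7, len=7). Copied 'IVSIVSO' from pos 4. Output: "XVVSIVSIVSOIVSIVSO"
Token 9: literal('B'). Output: "XVVSIVSIVSOIVSIVSOB"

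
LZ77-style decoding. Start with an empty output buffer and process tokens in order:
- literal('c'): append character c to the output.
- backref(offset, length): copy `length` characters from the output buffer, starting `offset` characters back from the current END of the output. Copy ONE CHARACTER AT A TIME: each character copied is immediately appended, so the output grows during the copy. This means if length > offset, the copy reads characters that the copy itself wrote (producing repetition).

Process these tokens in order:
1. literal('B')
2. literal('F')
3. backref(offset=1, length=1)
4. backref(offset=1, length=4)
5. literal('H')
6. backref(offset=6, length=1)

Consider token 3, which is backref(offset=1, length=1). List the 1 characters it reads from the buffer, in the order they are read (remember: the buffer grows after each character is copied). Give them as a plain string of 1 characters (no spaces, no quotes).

Token 1: literal('B'). Output: "B"
Token 2: literal('F'). Output: "BF"
Token 3: backref(off=1, len=1). Buffer before: "BF" (len 2)
  byte 1: read out[1]='F', append. Buffer now: "BFF"

Answer: F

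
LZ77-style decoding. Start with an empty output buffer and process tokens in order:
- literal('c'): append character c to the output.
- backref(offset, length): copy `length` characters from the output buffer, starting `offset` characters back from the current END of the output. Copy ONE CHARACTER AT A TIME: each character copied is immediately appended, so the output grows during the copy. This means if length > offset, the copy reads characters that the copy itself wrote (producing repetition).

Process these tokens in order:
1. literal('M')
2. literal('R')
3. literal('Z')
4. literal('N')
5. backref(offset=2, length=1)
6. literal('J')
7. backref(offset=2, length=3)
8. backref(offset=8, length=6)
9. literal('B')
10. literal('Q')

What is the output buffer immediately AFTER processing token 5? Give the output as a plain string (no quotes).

Answer: MRZNZ

Derivation:
Token 1: literal('M'). Output: "M"
Token 2: literal('R'). Output: "MR"
Token 3: literal('Z'). Output: "MRZ"
Token 4: literal('N'). Output: "MRZN"
Token 5: backref(off=2, len=1). Copied 'Z' from pos 2. Output: "MRZNZ"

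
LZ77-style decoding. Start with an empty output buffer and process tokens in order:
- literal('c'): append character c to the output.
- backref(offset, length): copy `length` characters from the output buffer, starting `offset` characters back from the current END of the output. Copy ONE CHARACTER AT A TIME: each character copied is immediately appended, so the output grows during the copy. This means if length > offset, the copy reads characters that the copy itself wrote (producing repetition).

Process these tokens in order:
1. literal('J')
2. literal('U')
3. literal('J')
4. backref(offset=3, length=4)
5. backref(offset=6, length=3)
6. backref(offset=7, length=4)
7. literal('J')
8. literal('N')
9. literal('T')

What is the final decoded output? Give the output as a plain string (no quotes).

Answer: JUJJUJJUJJJUJJJNT

Derivation:
Token 1: literal('J'). Output: "J"
Token 2: literal('U'). Output: "JU"
Token 3: literal('J'). Output: "JUJ"
Token 4: backref(off=3, len=4) (overlapping!). Copied 'JUJJ' from pos 0. Output: "JUJJUJJ"
Token 5: backref(off=6, len=3). Copied 'UJJ' from pos 1. Output: "JUJJUJJUJJ"
Token 6: backref(off=7, len=4). Copied 'JUJJ' from pos 3. Output: "JUJJUJJUJJJUJJ"
Token 7: literal('J'). Output: "JUJJUJJUJJJUJJJ"
Token 8: literal('N'). Output: "JUJJUJJUJJJUJJJN"
Token 9: literal('T'). Output: "JUJJUJJUJJJUJJJNT"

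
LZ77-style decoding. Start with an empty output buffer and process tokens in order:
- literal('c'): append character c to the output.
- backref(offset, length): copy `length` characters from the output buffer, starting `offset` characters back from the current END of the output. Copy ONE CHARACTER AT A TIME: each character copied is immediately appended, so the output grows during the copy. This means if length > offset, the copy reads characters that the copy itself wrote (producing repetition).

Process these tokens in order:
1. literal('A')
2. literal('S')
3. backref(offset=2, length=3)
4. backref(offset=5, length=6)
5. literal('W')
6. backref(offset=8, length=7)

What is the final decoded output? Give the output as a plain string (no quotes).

Token 1: literal('A'). Output: "A"
Token 2: literal('S'). Output: "AS"
Token 3: backref(off=2, len=3) (overlapping!). Copied 'ASA' from pos 0. Output: "ASASA"
Token 4: backref(off=5, len=6) (overlapping!). Copied 'ASASAA' from pos 0. Output: "ASASAASASAA"
Token 5: literal('W'). Output: "ASASAASASAAW"
Token 6: backref(off=8, len=7). Copied 'AASASAA' from pos 4. Output: "ASASAASASAAWAASASAA"

Answer: ASASAASASAAWAASASAA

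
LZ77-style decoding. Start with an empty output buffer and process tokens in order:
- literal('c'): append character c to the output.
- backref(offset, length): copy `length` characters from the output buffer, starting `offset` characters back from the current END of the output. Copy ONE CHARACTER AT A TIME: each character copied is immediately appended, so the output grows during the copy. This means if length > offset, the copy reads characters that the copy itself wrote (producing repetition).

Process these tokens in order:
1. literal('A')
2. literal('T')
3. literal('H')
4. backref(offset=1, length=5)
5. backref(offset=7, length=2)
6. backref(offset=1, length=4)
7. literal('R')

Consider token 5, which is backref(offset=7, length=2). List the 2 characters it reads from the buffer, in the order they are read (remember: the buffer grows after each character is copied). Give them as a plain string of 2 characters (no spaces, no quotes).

Answer: TH

Derivation:
Token 1: literal('A'). Output: "A"
Token 2: literal('T'). Output: "AT"
Token 3: literal('H'). Output: "ATH"
Token 4: backref(off=1, len=5) (overlapping!). Copied 'HHHHH' from pos 2. Output: "ATHHHHHH"
Token 5: backref(off=7, len=2). Buffer before: "ATHHHHHH" (len 8)
  byte 1: read out[1]='T', append. Buffer now: "ATHHHHHHT"
  byte 2: read out[2]='H', append. Buffer now: "ATHHHHHHTH"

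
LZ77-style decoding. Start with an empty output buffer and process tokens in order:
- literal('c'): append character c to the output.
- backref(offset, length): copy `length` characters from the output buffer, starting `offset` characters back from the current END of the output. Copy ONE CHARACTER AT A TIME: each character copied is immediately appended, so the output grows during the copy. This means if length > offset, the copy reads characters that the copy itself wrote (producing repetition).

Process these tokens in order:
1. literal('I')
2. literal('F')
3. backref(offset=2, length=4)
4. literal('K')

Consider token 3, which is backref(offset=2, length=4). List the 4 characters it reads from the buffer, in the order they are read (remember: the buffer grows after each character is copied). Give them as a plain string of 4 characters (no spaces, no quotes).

Token 1: literal('I'). Output: "I"
Token 2: literal('F'). Output: "IF"
Token 3: backref(off=2, len=4). Buffer before: "IF" (len 2)
  byte 1: read out[0]='I', append. Buffer now: "IFI"
  byte 2: read out[1]='F', append. Buffer now: "IFIF"
  byte 3: read out[2]='I', append. Buffer now: "IFIFI"
  byte 4: read out[3]='F', append. Buffer now: "IFIFIF"

Answer: IFIF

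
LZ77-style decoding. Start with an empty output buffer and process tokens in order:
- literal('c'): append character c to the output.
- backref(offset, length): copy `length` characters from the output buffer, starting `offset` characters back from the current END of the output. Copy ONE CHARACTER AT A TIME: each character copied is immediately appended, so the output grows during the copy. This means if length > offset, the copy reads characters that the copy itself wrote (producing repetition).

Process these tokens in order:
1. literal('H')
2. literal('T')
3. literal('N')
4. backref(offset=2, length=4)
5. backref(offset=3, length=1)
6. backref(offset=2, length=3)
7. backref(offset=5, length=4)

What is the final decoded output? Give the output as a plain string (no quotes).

Answer: HTNTNTNNNNNNNNN

Derivation:
Token 1: literal('H'). Output: "H"
Token 2: literal('T'). Output: "HT"
Token 3: literal('N'). Output: "HTN"
Token 4: backref(off=2, len=4) (overlapping!). Copied 'TNTN' from pos 1. Output: "HTNTNTN"
Token 5: backref(off=3, len=1). Copied 'N' from pos 4. Output: "HTNTNTNN"
Token 6: backref(off=2, len=3) (overlapping!). Copied 'NNN' from pos 6. Output: "HTNTNTNNNNN"
Token 7: backref(off=5, len=4). Copied 'NNNN' from pos 6. Output: "HTNTNTNNNNNNNNN"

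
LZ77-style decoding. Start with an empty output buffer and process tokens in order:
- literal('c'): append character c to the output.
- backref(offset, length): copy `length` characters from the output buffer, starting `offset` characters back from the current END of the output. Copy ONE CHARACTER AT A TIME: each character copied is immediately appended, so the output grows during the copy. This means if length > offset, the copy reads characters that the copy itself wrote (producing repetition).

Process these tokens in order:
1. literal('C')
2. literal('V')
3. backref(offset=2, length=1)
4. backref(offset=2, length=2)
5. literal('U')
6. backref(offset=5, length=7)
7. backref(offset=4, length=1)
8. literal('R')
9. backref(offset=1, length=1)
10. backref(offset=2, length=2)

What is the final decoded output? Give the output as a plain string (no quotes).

Token 1: literal('C'). Output: "C"
Token 2: literal('V'). Output: "CV"
Token 3: backref(off=2, len=1). Copied 'C' from pos 0. Output: "CVC"
Token 4: backref(off=2, len=2). Copied 'VC' from pos 1. Output: "CVCVC"
Token 5: literal('U'). Output: "CVCVCU"
Token 6: backref(off=5, len=7) (overlapping!). Copied 'VCVCUVC' from pos 1. Output: "CVCVCUVCVCUVC"
Token 7: backref(off=4, len=1). Copied 'C' from pos 9. Output: "CVCVCUVCVCUVCC"
Token 8: literal('R'). Output: "CVCVCUVCVCUVCCR"
Token 9: backref(off=1, len=1). Copied 'R' from pos 14. Output: "CVCVCUVCVCUVCCRR"
Token 10: backref(off=2, len=2). Copied 'RR' from pos 14. Output: "CVCVCUVCVCUVCCRRRR"

Answer: CVCVCUVCVCUVCCRRRR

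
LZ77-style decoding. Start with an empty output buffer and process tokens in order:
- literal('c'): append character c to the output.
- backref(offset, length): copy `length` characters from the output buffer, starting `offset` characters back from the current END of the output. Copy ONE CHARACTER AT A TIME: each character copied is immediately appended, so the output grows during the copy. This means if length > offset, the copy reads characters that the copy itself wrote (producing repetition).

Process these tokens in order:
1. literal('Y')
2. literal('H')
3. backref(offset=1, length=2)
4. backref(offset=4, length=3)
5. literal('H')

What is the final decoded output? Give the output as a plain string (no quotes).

Answer: YHHHYHHH

Derivation:
Token 1: literal('Y'). Output: "Y"
Token 2: literal('H'). Output: "YH"
Token 3: backref(off=1, len=2) (overlapping!). Copied 'HH' from pos 1. Output: "YHHH"
Token 4: backref(off=4, len=3). Copied 'YHH' from pos 0. Output: "YHHHYHH"
Token 5: literal('H'). Output: "YHHHYHHH"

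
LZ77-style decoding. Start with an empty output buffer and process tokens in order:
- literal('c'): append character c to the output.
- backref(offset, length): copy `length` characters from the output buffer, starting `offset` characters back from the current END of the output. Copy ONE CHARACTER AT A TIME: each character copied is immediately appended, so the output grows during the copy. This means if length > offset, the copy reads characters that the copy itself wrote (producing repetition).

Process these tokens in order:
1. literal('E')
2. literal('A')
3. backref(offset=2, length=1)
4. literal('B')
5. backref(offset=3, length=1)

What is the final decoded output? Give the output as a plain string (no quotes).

Token 1: literal('E'). Output: "E"
Token 2: literal('A'). Output: "EA"
Token 3: backref(off=2, len=1). Copied 'E' from pos 0. Output: "EAE"
Token 4: literal('B'). Output: "EAEB"
Token 5: backref(off=3, len=1). Copied 'A' from pos 1. Output: "EAEBA"

Answer: EAEBA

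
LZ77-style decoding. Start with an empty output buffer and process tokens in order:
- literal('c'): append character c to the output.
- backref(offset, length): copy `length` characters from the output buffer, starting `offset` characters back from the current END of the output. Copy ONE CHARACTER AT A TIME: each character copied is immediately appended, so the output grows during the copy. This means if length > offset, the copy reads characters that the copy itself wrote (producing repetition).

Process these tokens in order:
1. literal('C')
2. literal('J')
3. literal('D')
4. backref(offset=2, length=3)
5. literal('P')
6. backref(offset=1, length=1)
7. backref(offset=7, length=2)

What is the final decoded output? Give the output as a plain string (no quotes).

Answer: CJDJDJPPJD

Derivation:
Token 1: literal('C'). Output: "C"
Token 2: literal('J'). Output: "CJ"
Token 3: literal('D'). Output: "CJD"
Token 4: backref(off=2, len=3) (overlapping!). Copied 'JDJ' from pos 1. Output: "CJDJDJ"
Token 5: literal('P'). Output: "CJDJDJP"
Token 6: backref(off=1, len=1). Copied 'P' from pos 6. Output: "CJDJDJPP"
Token 7: backref(off=7, len=2). Copied 'JD' from pos 1. Output: "CJDJDJPPJD"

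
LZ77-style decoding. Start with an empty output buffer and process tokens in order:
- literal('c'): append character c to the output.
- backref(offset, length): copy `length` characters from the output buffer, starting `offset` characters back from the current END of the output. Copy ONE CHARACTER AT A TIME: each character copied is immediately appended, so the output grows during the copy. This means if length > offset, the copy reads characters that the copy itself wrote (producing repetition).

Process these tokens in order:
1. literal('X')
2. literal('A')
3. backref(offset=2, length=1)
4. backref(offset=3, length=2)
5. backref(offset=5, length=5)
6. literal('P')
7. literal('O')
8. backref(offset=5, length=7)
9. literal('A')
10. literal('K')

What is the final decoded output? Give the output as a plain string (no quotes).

Answer: XAXXAXAXXAPOXXAPOXXAK

Derivation:
Token 1: literal('X'). Output: "X"
Token 2: literal('A'). Output: "XA"
Token 3: backref(off=2, len=1). Copied 'X' from pos 0. Output: "XAX"
Token 4: backref(off=3, len=2). Copied 'XA' from pos 0. Output: "XAXXA"
Token 5: backref(off=5, len=5). Copied 'XAXXA' from pos 0. Output: "XAXXAXAXXA"
Token 6: literal('P'). Output: "XAXXAXAXXAP"
Token 7: literal('O'). Output: "XAXXAXAXXAPO"
Token 8: backref(off=5, len=7) (overlapping!). Copied 'XXAPOXX' from pos 7. Output: "XAXXAXAXXAPOXXAPOXX"
Token 9: literal('A'). Output: "XAXXAXAXXAPOXXAPOXXA"
Token 10: literal('K'). Output: "XAXXAXAXXAPOXXAPOXXAK"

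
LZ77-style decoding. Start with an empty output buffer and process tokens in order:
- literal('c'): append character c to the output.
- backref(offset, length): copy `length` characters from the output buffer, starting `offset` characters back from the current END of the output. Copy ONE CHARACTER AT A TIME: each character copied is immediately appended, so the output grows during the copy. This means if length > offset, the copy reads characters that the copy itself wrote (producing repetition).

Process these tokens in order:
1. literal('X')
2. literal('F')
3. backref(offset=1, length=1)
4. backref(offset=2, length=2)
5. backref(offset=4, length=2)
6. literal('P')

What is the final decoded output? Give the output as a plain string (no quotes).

Answer: XFFFFFFP

Derivation:
Token 1: literal('X'). Output: "X"
Token 2: literal('F'). Output: "XF"
Token 3: backref(off=1, len=1). Copied 'F' from pos 1. Output: "XFF"
Token 4: backref(off=2, len=2). Copied 'FF' from pos 1. Output: "XFFFF"
Token 5: backref(off=4, len=2). Copied 'FF' from pos 1. Output: "XFFFFFF"
Token 6: literal('P'). Output: "XFFFFFFP"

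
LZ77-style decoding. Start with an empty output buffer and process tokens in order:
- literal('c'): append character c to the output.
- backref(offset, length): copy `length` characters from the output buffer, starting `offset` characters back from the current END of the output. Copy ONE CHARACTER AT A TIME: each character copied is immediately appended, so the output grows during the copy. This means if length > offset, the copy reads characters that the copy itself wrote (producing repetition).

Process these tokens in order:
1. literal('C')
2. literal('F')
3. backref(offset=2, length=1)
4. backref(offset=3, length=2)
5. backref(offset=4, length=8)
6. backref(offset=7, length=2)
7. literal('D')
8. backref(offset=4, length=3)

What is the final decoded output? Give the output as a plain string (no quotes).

Answer: CFCCFFCCFFCCFCCDFCC

Derivation:
Token 1: literal('C'). Output: "C"
Token 2: literal('F'). Output: "CF"
Token 3: backref(off=2, len=1). Copied 'C' from pos 0. Output: "CFC"
Token 4: backref(off=3, len=2). Copied 'CF' from pos 0. Output: "CFCCF"
Token 5: backref(off=4, len=8) (overlapping!). Copied 'FCCFFCCF' from pos 1. Output: "CFCCFFCCFFCCF"
Token 6: backref(off=7, len=2). Copied 'CC' from pos 6. Output: "CFCCFFCCFFCCFCC"
Token 7: literal('D'). Output: "CFCCFFCCFFCCFCCD"
Token 8: backref(off=4, len=3). Copied 'FCC' from pos 12. Output: "CFCCFFCCFFCCFCCDFCC"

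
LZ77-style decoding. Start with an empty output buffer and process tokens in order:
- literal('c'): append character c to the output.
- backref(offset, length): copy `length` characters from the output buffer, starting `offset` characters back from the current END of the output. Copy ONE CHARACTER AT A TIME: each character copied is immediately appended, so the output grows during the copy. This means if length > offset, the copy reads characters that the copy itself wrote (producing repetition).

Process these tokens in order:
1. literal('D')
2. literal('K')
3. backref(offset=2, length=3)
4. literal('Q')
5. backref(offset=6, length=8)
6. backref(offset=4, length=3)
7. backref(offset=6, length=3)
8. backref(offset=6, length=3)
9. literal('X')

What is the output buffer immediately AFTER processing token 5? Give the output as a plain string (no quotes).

Answer: DKDKDQDKDKDQDK

Derivation:
Token 1: literal('D'). Output: "D"
Token 2: literal('K'). Output: "DK"
Token 3: backref(off=2, len=3) (overlapping!). Copied 'DKD' from pos 0. Output: "DKDKD"
Token 4: literal('Q'). Output: "DKDKDQ"
Token 5: backref(off=6, len=8) (overlapping!). Copied 'DKDKDQDK' from pos 0. Output: "DKDKDQDKDKDQDK"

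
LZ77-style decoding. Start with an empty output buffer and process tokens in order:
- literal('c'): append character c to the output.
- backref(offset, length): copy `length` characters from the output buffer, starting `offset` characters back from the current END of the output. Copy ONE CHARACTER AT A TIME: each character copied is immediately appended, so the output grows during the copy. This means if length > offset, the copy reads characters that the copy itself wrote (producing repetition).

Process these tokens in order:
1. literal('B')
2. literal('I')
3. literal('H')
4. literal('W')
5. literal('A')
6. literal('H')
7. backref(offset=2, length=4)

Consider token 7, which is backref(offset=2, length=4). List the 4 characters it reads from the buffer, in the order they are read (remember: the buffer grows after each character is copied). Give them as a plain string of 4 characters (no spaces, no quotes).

Token 1: literal('B'). Output: "B"
Token 2: literal('I'). Output: "BI"
Token 3: literal('H'). Output: "BIH"
Token 4: literal('W'). Output: "BIHW"
Token 5: literal('A'). Output: "BIHWA"
Token 6: literal('H'). Output: "BIHWAH"
Token 7: backref(off=2, len=4). Buffer before: "BIHWAH" (len 6)
  byte 1: read out[4]='A', append. Buffer now: "BIHWAHA"
  byte 2: read out[5]='H', append. Buffer now: "BIHWAHAH"
  byte 3: read out[6]='A', append. Buffer now: "BIHWAHAHA"
  byte 4: read out[7]='H', append. Buffer now: "BIHWAHAHAH"

Answer: AHAH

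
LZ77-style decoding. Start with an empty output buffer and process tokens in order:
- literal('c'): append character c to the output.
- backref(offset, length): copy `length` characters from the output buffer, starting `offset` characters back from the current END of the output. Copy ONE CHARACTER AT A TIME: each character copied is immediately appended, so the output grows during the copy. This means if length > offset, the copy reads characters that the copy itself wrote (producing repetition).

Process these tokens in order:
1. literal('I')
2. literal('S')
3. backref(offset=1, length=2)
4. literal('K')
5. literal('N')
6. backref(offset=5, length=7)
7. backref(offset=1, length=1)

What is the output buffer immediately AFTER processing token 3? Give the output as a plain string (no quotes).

Answer: ISSS

Derivation:
Token 1: literal('I'). Output: "I"
Token 2: literal('S'). Output: "IS"
Token 3: backref(off=1, len=2) (overlapping!). Copied 'SS' from pos 1. Output: "ISSS"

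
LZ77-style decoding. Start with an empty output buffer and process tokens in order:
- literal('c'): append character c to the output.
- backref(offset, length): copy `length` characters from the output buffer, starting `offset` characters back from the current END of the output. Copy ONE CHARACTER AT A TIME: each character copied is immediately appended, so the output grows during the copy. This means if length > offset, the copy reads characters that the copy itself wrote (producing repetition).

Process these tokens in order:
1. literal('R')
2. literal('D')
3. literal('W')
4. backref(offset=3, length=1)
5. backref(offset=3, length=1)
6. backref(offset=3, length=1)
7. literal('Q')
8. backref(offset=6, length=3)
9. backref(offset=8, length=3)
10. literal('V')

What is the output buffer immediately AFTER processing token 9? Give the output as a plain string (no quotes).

Token 1: literal('R'). Output: "R"
Token 2: literal('D'). Output: "RD"
Token 3: literal('W'). Output: "RDW"
Token 4: backref(off=3, len=1). Copied 'R' from pos 0. Output: "RDWR"
Token 5: backref(off=3, len=1). Copied 'D' from pos 1. Output: "RDWRD"
Token 6: backref(off=3, len=1). Copied 'W' from pos 2. Output: "RDWRDW"
Token 7: literal('Q'). Output: "RDWRDWQ"
Token 8: backref(off=6, len=3). Copied 'DWR' from pos 1. Output: "RDWRDWQDWR"
Token 9: backref(off=8, len=3). Copied 'WRD' from pos 2. Output: "RDWRDWQDWRWRD"

Answer: RDWRDWQDWRWRD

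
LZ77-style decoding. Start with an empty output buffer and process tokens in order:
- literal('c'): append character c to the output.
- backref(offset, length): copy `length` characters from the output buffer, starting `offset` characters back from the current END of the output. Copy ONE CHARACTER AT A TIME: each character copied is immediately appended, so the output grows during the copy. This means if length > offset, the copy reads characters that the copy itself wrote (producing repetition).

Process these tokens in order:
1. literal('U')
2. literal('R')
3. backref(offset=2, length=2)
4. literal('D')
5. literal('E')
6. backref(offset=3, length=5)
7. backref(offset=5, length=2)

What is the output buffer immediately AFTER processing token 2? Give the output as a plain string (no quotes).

Token 1: literal('U'). Output: "U"
Token 2: literal('R'). Output: "UR"

Answer: UR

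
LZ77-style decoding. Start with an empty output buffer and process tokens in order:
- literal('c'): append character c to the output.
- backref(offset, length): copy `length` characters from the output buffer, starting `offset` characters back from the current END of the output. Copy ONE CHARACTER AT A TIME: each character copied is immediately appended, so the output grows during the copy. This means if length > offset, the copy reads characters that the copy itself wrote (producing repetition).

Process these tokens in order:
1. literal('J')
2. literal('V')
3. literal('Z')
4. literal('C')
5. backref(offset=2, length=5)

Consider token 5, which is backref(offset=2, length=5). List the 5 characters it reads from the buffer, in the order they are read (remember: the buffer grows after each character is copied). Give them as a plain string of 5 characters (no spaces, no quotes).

Answer: ZCZCZ

Derivation:
Token 1: literal('J'). Output: "J"
Token 2: literal('V'). Output: "JV"
Token 3: literal('Z'). Output: "JVZ"
Token 4: literal('C'). Output: "JVZC"
Token 5: backref(off=2, len=5). Buffer before: "JVZC" (len 4)
  byte 1: read out[2]='Z', append. Buffer now: "JVZCZ"
  byte 2: read out[3]='C', append. Buffer now: "JVZCZC"
  byte 3: read out[4]='Z', append. Buffer now: "JVZCZCZ"
  byte 4: read out[5]='C', append. Buffer now: "JVZCZCZC"
  byte 5: read out[6]='Z', append. Buffer now: "JVZCZCZCZ"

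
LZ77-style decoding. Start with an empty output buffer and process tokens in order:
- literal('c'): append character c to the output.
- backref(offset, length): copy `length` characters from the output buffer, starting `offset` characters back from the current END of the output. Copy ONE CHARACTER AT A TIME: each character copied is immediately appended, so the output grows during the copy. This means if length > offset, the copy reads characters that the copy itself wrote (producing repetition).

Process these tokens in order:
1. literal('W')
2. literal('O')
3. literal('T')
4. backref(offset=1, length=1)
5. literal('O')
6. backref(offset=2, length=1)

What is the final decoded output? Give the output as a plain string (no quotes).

Token 1: literal('W'). Output: "W"
Token 2: literal('O'). Output: "WO"
Token 3: literal('T'). Output: "WOT"
Token 4: backref(off=1, len=1). Copied 'T' from pos 2. Output: "WOTT"
Token 5: literal('O'). Output: "WOTTO"
Token 6: backref(off=2, len=1). Copied 'T' from pos 3. Output: "WOTTOT"

Answer: WOTTOT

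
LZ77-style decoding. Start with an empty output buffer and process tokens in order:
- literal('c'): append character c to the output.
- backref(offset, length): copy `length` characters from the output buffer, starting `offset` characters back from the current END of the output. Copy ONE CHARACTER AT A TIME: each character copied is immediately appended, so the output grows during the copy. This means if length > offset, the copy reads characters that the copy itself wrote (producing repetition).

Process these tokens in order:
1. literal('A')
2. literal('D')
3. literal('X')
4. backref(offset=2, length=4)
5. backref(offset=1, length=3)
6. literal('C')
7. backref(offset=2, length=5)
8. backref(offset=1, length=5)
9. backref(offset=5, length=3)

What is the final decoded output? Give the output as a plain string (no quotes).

Answer: ADXDXDXXXXCXCXCXXXXXXXXX

Derivation:
Token 1: literal('A'). Output: "A"
Token 2: literal('D'). Output: "AD"
Token 3: literal('X'). Output: "ADX"
Token 4: backref(off=2, len=4) (overlapping!). Copied 'DXDX' from pos 1. Output: "ADXDXDX"
Token 5: backref(off=1, len=3) (overlapping!). Copied 'XXX' from pos 6. Output: "ADXDXDXXXX"
Token 6: literal('C'). Output: "ADXDXDXXXXC"
Token 7: backref(off=2, len=5) (overlapping!). Copied 'XCXCX' from pos 9. Output: "ADXDXDXXXXCXCXCX"
Token 8: backref(off=1, len=5) (overlapping!). Copied 'XXXXX' from pos 15. Output: "ADXDXDXXXXCXCXCXXXXXX"
Token 9: backref(off=5, len=3). Copied 'XXX' from pos 16. Output: "ADXDXDXXXXCXCXCXXXXXXXXX"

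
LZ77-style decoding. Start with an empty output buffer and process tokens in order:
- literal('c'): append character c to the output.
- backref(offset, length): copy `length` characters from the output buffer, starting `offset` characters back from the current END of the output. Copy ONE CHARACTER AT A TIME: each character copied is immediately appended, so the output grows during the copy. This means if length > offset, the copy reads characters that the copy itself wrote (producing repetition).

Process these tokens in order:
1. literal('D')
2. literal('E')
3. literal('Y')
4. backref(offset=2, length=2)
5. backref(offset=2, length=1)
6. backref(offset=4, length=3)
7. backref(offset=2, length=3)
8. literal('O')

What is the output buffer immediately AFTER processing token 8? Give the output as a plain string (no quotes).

Answer: DEYEYEYEYEYEO

Derivation:
Token 1: literal('D'). Output: "D"
Token 2: literal('E'). Output: "DE"
Token 3: literal('Y'). Output: "DEY"
Token 4: backref(off=2, len=2). Copied 'EY' from pos 1. Output: "DEYEY"
Token 5: backref(off=2, len=1). Copied 'E' from pos 3. Output: "DEYEYE"
Token 6: backref(off=4, len=3). Copied 'YEY' from pos 2. Output: "DEYEYEYEY"
Token 7: backref(off=2, len=3) (overlapping!). Copied 'EYE' from pos 7. Output: "DEYEYEYEYEYE"
Token 8: literal('O'). Output: "DEYEYEYEYEYEO"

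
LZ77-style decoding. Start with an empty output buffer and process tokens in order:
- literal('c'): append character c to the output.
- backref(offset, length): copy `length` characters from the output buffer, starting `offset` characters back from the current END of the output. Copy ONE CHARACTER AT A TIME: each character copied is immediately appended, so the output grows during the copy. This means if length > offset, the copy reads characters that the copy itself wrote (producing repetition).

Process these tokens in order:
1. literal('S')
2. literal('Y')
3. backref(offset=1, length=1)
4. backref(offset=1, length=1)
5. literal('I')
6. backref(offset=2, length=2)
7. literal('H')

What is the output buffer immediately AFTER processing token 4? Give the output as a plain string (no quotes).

Token 1: literal('S'). Output: "S"
Token 2: literal('Y'). Output: "SY"
Token 3: backref(off=1, len=1). Copied 'Y' from pos 1. Output: "SYY"
Token 4: backref(off=1, len=1). Copied 'Y' from pos 2. Output: "SYYY"

Answer: SYYY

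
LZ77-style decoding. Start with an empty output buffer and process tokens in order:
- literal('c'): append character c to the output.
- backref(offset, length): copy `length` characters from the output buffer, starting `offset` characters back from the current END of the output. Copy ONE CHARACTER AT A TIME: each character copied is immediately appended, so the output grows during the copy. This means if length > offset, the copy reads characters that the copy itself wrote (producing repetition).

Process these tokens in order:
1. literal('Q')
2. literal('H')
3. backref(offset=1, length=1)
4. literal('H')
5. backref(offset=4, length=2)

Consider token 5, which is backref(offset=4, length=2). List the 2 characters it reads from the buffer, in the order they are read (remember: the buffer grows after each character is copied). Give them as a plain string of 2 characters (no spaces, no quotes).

Token 1: literal('Q'). Output: "Q"
Token 2: literal('H'). Output: "QH"
Token 3: backref(off=1, len=1). Copied 'H' from pos 1. Output: "QHH"
Token 4: literal('H'). Output: "QHHH"
Token 5: backref(off=4, len=2). Buffer before: "QHHH" (len 4)
  byte 1: read out[0]='Q', append. Buffer now: "QHHHQ"
  byte 2: read out[1]='H', append. Buffer now: "QHHHQH"

Answer: QH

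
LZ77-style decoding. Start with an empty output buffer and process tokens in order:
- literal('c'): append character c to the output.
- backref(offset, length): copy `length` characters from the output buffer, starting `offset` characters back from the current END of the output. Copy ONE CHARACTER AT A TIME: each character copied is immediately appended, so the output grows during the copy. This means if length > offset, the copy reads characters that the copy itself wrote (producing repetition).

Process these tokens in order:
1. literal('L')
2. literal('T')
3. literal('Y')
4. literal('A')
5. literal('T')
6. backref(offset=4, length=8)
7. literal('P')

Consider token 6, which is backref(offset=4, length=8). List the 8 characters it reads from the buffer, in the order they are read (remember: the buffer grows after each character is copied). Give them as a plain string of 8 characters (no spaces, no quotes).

Answer: TYATTYAT

Derivation:
Token 1: literal('L'). Output: "L"
Token 2: literal('T'). Output: "LT"
Token 3: literal('Y'). Output: "LTY"
Token 4: literal('A'). Output: "LTYA"
Token 5: literal('T'). Output: "LTYAT"
Token 6: backref(off=4, len=8). Buffer before: "LTYAT" (len 5)
  byte 1: read out[1]='T', append. Buffer now: "LTYATT"
  byte 2: read out[2]='Y', append. Buffer now: "LTYATTY"
  byte 3: read out[3]='A', append. Buffer now: "LTYATTYA"
  byte 4: read out[4]='T', append. Buffer now: "LTYATTYAT"
  byte 5: read out[5]='T', append. Buffer now: "LTYATTYATT"
  byte 6: read out[6]='Y', append. Buffer now: "LTYATTYATTY"
  byte 7: read out[7]='A', append. Buffer now: "LTYATTYATTYA"
  byte 8: read out[8]='T', append. Buffer now: "LTYATTYATTYAT"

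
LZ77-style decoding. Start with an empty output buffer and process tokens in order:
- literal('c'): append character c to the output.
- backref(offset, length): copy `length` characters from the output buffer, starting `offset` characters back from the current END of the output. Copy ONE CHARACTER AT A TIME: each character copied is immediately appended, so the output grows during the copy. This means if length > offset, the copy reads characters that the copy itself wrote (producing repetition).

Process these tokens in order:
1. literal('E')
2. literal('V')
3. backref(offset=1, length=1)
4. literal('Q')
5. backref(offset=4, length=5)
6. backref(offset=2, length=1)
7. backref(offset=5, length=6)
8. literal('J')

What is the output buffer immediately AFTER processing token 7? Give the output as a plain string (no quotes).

Token 1: literal('E'). Output: "E"
Token 2: literal('V'). Output: "EV"
Token 3: backref(off=1, len=1). Copied 'V' from pos 1. Output: "EVV"
Token 4: literal('Q'). Output: "EVVQ"
Token 5: backref(off=4, len=5) (overlapping!). Copied 'EVVQE' from pos 0. Output: "EVVQEVVQE"
Token 6: backref(off=2, len=1). Copied 'Q' from pos 7. Output: "EVVQEVVQEQ"
Token 7: backref(off=5, len=6) (overlapping!). Copied 'VVQEQV' from pos 5. Output: "EVVQEVVQEQVVQEQV"

Answer: EVVQEVVQEQVVQEQV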